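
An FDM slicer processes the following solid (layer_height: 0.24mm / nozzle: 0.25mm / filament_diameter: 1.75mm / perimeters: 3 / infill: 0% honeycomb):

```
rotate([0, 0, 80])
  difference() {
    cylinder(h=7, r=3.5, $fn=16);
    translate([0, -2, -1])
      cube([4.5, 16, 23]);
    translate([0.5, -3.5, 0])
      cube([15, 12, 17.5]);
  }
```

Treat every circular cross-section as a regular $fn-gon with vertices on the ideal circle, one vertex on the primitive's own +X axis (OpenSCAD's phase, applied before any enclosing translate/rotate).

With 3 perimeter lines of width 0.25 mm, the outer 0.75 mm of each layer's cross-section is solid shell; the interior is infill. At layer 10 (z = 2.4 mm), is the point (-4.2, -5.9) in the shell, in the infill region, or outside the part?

At z = 2.4 mm: the cylinder: section is a regular 16-gon, circumradius r=3.5; the cube at (0, -2) is present — its section is the full 4.5×16 rectangle; the 15×12 cube at (0.5, -3.5) contributes its full rectangle; Taking the first minus the rest: starting from the r=3.5 cylinder, the 4.5×16 cube at (0, -2) partially overlaps it — only the 15.88 mm² overlap (of its 72.00 mm²) is removed, clipping the outline; the 15×12 cube at (0.5, -3.5) partially overlaps it — only the 2.15 mm² overlap (of its 180.00 mm²) is removed, clipping the outline — 1 connected region; (rotated 80° about Z; rotation is an isometry so areas/perimeters/island counts are preserved). Overall, the cross-section is a single solid region. Undo the 80° rotation: the query point maps to (-6.540, 3.112) in the un-rotated model frame. The nearest boundary edge runs (-3.50, 0.00)→(-3.23, 1.34); distance from the point to it = 3.75 mm. The point is not inside any of the regions above, so it lies outside the cross-section (3.75 mm from the nearest boundary).

outside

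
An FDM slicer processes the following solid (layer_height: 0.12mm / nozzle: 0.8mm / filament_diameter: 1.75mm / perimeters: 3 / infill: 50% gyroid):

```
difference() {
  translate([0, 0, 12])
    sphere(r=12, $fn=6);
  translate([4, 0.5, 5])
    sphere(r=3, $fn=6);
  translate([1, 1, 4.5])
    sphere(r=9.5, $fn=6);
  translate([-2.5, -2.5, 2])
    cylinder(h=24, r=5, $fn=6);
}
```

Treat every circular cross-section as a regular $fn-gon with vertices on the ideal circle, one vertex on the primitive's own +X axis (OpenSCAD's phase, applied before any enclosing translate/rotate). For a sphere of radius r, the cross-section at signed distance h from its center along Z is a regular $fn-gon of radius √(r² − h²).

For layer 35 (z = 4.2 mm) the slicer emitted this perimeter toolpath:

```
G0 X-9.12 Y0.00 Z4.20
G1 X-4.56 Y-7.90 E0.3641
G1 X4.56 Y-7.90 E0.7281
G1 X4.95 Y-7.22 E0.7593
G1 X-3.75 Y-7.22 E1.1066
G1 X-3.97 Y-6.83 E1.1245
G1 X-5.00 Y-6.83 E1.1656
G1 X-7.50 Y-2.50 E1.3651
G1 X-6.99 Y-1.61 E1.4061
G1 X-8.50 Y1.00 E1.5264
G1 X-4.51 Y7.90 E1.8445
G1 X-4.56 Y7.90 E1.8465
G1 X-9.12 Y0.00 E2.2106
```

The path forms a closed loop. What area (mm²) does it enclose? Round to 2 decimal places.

Apply the shoelace formula to the sequence of (X, Y) vertices; enclosed area = 11.19 mm².

11.19 mm²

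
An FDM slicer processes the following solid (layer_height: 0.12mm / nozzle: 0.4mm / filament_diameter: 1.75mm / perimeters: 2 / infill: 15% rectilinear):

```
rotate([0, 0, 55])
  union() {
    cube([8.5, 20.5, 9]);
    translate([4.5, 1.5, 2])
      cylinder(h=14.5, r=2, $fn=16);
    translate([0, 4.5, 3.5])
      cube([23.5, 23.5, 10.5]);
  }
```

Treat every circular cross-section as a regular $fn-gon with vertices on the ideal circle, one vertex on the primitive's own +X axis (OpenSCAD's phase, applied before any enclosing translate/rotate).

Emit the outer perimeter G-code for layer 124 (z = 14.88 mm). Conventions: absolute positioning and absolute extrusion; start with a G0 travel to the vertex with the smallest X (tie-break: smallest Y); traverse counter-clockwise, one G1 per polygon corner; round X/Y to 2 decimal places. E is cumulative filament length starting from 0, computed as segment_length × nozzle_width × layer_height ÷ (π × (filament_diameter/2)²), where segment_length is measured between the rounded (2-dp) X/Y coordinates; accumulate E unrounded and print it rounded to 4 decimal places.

At z = 14.88 mm: the cube is absent (z outside [0, 9]); the r=2 cylinder at (4.5, 1.5) gives a regular 16-gon of circumradius 2 (constant along its height); the cube at (0, 4.5) is not intersected at this z (z outside [3.5, 14]); Taking the union: only the r=2 cylinder at (4.5, 1.5) is present, so the union is just that shape — 1 connected region; (rotated 55° about Z; rotation is an isometry so areas/perimeters/island counts are preserved). The outline is a single polygon with 16 vertices. Extrusion per mm of travel: 0.4 × 0.12 / (π × 0.875²) = 0.019956. Accumulating E over each segment gives final E = 0.2491.

G0 X-0.62 Y4.20 Z14.88
G1 X-0.33 Y3.47 E0.0157
G1 X0.21 Y2.91 E0.0312
G1 X0.92 Y2.59 E0.0467
G1 X1.70 Y2.58 E0.0623
G1 X2.43 Y2.86 E0.0779
G1 X2.99 Y3.40 E0.0934
G1 X3.30 Y4.11 E0.1089
G1 X3.32 Y4.89 E0.1245
G1 X3.04 Y5.62 E0.1401
G1 X2.50 Y6.18 E0.1556
G1 X1.79 Y6.50 E0.1711
G1 X1.01 Y6.52 E0.1867
G1 X0.28 Y6.23 E0.2024
G1 X-0.29 Y5.69 E0.2181
G1 X-0.60 Y4.98 E0.2335
G1 X-0.62 Y4.20 E0.2491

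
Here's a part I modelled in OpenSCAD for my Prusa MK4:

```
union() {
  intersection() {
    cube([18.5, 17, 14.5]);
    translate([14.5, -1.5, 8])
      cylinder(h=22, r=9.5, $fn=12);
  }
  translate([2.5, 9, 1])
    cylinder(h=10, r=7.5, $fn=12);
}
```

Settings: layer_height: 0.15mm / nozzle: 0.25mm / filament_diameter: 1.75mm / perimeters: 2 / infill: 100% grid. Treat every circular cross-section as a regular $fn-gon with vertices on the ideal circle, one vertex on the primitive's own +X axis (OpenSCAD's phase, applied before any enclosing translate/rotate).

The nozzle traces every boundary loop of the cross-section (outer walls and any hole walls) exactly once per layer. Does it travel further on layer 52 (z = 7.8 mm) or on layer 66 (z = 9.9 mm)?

layer 66 (z = 9.9 mm)

Layer 52 (z = 7.8): the 18.5×17 cube contributes its full rectangle (perimeter 71.00 mm); the cylinder at (14.5, -1.5) is absent (z outside [8, 30]); After intersecting: at least one operand is absent at this height, so nothing remains; the r=7.5 cylinder at (2.5, 9) gives a regular 12-gon of circumradius 7.5 (constant along its height) (perimeter = 2·12·7.500·sin(180°/12) = 46.59 mm); Merging all regions: only the r=7.5 cylinder at (2.5, 9) is present, so the union is just that shape — boundary = 46.59 mm. So its perimeter = 46.59 mm. Layer 66 (z = 9.9): the cube (footprint 18.5×17) is included at this height (perimeter 71.00 mm); the r=9.5 cylinder at (14.5, -1.5) gives a regular 12-gon of circumradius 9.5 (constant along its height) (perimeter = 2·12·9.500·sin(180°/12) = 59.01 mm); Taking the intersection: the r=9.5 cylinder at (14.5, -1.5) partially overlaps the 18.5×17 cube; clipping to the common part keeps 83.60 mm² — boundary = 37.37 mm; the r=7.5 cylinder at (2.5, 9) gives a regular 12-gon of circumradius 7.5 (constant along its height) (perimeter = 2·12·7.500·sin(180°/12) = 46.59 mm); Combining (union): the regions partially overlap (shared area 2.14 mm²), so the edge portions inside another operand are dropped and the merged outline is re-measured after clipping — boundary = 73.80 mm. So its perimeter = 73.80 mm. Layer 66 is larger (73.80 vs 46.59 mm).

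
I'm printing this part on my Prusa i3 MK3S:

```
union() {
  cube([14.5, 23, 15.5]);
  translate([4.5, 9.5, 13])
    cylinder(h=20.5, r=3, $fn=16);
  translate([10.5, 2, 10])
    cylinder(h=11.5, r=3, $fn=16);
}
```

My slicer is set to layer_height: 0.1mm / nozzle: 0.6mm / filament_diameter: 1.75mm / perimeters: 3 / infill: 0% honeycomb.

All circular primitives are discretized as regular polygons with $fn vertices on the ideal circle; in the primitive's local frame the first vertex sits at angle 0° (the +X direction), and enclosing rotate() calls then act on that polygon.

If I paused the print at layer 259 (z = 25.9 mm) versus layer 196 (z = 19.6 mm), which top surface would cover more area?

Layer 259 (z = 25.9): the cube does not reach this height (z outside [0, 15.5]); the r=3 cylinder at (4.5, 9.5) gives a regular 16-gon of circumradius 3 (constant along its height) (area = (16/2)·3.000²·sin(360°/16) = 27.55 mm²); the cylinder at (10.5, 2) does not reach this height (z outside [10, 21.5]); Taking the union: only the r=3 cylinder at (4.5, 9.5) is present, so the union is just that shape — area = 27.55 mm². So its area = 27.55 mm². Layer 196 (z = 19.6): the cube is not intersected at this z (z outside [0, 15.5]); the cylinder at (4.5, 9.5): section is a regular 16-gon, circumradius r=3 (area = (16/2)·3.000²·sin(360°/16) = 27.55 mm²); the r=3 cylinder at (10.5, 2) gives a regular 16-gon of circumradius 3 (constant along its height) (area = (16/2)·3.000²·sin(360°/16) = 27.55 mm²); Combining (union): the 2 present regions are separate (no shared area or edge), so areas and boundary lengths simply add and each stays a separate island — area = 55.11 mm². So its area = 55.11 mm². Layer 196 is larger (55.11 vs 27.55 mm²).

layer 196 (z = 19.6 mm)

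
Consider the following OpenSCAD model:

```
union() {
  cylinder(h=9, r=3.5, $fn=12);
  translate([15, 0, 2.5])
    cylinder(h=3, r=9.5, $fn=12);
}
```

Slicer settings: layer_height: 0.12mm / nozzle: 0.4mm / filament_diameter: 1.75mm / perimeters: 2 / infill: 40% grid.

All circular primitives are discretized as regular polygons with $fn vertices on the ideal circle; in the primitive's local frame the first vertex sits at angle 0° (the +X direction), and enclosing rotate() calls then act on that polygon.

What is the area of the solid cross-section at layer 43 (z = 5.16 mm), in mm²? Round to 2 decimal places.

307.50 mm²

At z = 5.16 mm: the cylinder: section is a regular 12-gon, circumradius r=3.5 (area = (12/2)·3.500²·sin(360°/12) = 36.75 mm²); the cylinder at (15, 0): section is a regular 12-gon, circumradius r=9.5 (area = (12/2)·9.500²·sin(360°/12) = 270.75 mm²); Combining (union): the 2 present regions are separate (no shared area or edge), so areas and boundary lengths simply add and each stays a separate island — area = 307.50 mm². Overall, the cross-section has 2 separate islands. Net area = 307.50 mm².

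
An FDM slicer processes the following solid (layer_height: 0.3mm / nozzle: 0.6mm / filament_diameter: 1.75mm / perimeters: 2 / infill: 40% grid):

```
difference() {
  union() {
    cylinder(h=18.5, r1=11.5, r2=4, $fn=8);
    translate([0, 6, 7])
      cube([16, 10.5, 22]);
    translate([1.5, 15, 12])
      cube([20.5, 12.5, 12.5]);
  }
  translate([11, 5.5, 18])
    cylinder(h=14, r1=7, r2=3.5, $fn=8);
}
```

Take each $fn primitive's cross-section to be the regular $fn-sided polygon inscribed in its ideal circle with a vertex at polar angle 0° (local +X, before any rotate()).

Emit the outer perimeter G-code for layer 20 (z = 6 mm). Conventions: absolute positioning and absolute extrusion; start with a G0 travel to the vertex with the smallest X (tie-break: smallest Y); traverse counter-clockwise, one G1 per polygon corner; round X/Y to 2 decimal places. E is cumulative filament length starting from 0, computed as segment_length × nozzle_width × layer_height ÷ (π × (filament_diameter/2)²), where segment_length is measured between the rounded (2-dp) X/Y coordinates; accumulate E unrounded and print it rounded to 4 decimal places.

G0 X-9.07 Y0.00 Z6.00
G1 X-6.41 Y-6.41 E0.5194
G1 X0.00 Y-9.07 E1.0387
G1 X6.41 Y-6.41 E1.5581
G1 X9.07 Y0.00 E2.0774
G1 X6.41 Y6.41 E2.5968
G1 X0.00 Y9.07 E3.1161
G1 X-6.41 Y6.41 E3.6355
G1 X-9.07 Y0.00 E4.1549

At z = 6 mm: the cone: at t=0.324 of its height the radius interpolates to r₁+(r₂−r₁)t = 9.068, giving a regular 8-gon of that circumradius; the cube at (0, 6) does not reach this height (z outside [7, 29]); the cube at (1.5, 15) is not intersected at this z (z outside [12, 24.5]); Taking the union: only the cone is present, so the union is just that shape — 1 connected region; the cone at (11, 5.5) is absent (z outside [18, 32]); Subtracting the remaining from the first: none of the subtracted shapes is present at this height, so the result so far is unchanged — 1 connected region. The outline is a single polygon with 8 vertices. Extrusion per mm of travel: 0.6 × 0.3 / (π × 0.875²) = 0.074835. Accumulating E over each segment gives final E = 4.1549.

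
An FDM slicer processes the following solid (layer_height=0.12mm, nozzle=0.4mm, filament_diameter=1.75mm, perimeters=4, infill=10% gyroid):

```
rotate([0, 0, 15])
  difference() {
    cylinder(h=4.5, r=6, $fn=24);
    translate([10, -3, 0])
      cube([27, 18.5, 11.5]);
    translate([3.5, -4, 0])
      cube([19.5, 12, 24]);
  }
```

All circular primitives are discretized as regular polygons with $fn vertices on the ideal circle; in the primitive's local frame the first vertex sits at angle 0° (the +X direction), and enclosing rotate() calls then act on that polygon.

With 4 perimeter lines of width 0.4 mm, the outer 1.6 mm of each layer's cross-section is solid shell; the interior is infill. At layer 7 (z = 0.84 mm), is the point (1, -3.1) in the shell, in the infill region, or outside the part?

At z = 0.84 mm: the r=6 cylinder contributes a regular 24-gon of circumradius 6; the cube at (10, -3) is present — its section is the full 27×18.5 rectangle; the cube at (3.5, -4) is present — its section is the full 19.5×12 rectangle; Taking the first minus the rest: starting from the r=6 cylinder, the 27×18.5 cube at (10, -3) misses the remaining region (no effect); the 19.5×12 cube at (3.5, -4) partially overlaps it — only the 16.26 mm² overlap (of its 234.00 mm²) is removed, clipping the outline — 1 connected region; (rotated 15° about Z; rotation is an isometry so areas/perimeters/island counts are preserved). Overall, the cross-section is a single solid region. Undo the 15° rotation: the query point maps to (0.164, -3.253) in the un-rotated model frame. The nearest boundary edge runs (1.55, -5.80)→(-0.00, -6.00); distance from the point to it = 2.70 mm. The point is inside the cross-section and 2.70 mm from the nearest boundary — more than the 1.6 mm shell width (4 × 0.4), so it's in the infill interior.

infill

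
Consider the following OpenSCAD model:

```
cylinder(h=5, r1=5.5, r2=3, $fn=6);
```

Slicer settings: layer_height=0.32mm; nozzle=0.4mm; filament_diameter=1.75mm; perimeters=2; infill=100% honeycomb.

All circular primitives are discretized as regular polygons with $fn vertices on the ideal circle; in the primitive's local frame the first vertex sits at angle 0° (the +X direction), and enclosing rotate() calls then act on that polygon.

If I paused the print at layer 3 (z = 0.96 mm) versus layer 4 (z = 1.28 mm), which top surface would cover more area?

Layer 3 (z = 0.96): the cone (r1=5.5→r2=3) has section circumradius 5.020 here — a regular 6-gon (area = (6/2)·5.020²·sin(360°/6) = 65.47 mm²). So its area = 65.47 mm². Layer 4 (z = 1.28): the cone: at t=0.256 of its height the radius interpolates to r₁+(r₂−r₁)t = 4.860, giving a regular 6-gon of that circumradius (area = (6/2)·4.860²·sin(360°/6) = 61.37 mm²). So its area = 61.37 mm². Layer 3 is larger (65.47 vs 61.37 mm²).

layer 3 (z = 0.96 mm)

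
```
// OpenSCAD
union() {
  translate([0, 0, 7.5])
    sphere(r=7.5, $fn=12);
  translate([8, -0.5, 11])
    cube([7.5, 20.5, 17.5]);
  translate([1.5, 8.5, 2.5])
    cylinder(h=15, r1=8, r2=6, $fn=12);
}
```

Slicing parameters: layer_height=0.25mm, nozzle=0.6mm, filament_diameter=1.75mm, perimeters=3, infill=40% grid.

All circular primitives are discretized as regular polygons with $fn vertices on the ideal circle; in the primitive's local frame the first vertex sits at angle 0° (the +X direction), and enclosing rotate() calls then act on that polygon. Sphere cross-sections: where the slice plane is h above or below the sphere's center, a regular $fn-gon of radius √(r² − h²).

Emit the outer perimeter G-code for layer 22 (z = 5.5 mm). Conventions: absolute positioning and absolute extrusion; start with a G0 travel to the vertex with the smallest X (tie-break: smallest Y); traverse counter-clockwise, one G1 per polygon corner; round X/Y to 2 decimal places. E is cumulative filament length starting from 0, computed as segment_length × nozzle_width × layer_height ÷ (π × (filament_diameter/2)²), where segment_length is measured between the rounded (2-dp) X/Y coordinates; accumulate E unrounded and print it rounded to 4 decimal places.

G0 X-7.23 Y0.00 Z5.50
G1 X-6.26 Y-3.61 E0.2331
G1 X-3.61 Y-6.26 E0.4668
G1 X0.00 Y-7.23 E0.6999
G1 X3.61 Y-6.26 E0.9331
G1 X6.26 Y-3.61 E1.1668
G1 X7.23 Y0.00 E1.3999
G1 X6.42 Y3.03 E1.5955
G1 X8.08 Y4.70 E1.7423
G1 X9.10 Y8.50 E1.9877
G1 X8.08 Y12.30 E2.2331
G1 X5.30 Y15.08 E2.4782
G1 X1.50 Y16.10 E2.7236
G1 X-2.30 Y15.08 E2.9690
G1 X-5.08 Y12.30 E3.2142
G1 X-6.10 Y8.50 E3.4595
G1 X-5.10 Y4.77 E3.7004
G1 X-6.26 Y3.61 E3.8027
G1 X-7.23 Y0.00 E4.0358

At z = 5.5 mm: the r=7.5 sphere contributes a regular 12-gon of circumradius √(7.5²−2²) = 7.228; the cube at (8, -0.5) is absent (z outside [11, 28.5]); the cone at (1.5, 8.5): at t=0.200 of its height the radius interpolates to r₁+(r₂−r₁)t = 7.600, giving a regular 12-gon of that circumradius; Merging all regions: the regions partially overlap (shared area 47.76 mm²), so overlapping operands fuse into one piece — 1 connected region. The outline is a single polygon with 18 vertices. Extrusion per mm of travel: 0.6 × 0.25 / (π × 0.875²) = 0.062363. Accumulating E over each segment gives final E = 4.0358.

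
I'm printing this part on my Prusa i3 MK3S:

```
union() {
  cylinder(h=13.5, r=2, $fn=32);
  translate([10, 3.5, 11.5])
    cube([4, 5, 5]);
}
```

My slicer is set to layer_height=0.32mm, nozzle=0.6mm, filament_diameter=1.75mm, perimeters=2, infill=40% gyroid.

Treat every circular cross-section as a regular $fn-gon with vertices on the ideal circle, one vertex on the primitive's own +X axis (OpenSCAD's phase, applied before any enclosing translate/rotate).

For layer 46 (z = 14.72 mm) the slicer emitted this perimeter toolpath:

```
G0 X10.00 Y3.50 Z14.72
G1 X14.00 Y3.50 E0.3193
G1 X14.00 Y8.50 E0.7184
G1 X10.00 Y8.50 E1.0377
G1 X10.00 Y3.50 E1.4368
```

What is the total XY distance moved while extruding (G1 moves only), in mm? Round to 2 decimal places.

Sum the Euclidean lengths of each G1 segment: total = 18.00 mm.

18.00 mm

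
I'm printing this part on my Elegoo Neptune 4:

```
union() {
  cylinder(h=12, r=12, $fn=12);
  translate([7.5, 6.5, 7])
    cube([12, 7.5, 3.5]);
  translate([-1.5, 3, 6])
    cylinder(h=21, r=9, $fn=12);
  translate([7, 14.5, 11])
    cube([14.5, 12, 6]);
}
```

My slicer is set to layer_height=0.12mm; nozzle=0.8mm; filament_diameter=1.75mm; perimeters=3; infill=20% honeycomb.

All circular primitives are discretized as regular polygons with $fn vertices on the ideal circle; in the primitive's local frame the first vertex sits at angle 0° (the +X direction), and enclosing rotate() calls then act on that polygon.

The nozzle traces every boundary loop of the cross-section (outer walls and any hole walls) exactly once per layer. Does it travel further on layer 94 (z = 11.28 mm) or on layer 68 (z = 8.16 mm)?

Layer 94 (z = 11.28): the cylinder: section is a regular 12-gon, circumradius r=12 (perimeter = 2·12·12.000·sin(180°/12) = 74.54 mm); the cube at (7.5, 6.5) is absent (z outside [7, 10.5]); the r=9 cylinder at (-1.5, 3) contributes a regular 12-gon of circumradius 9 (perimeter = 2·12·9.000·sin(180°/12) = 55.90 mm); the 14.5×12 cube at (7, 14.5) contributes its full rectangle (perimeter 53.00 mm); Combining (union): the regions partially overlap (shared area 239.69 mm²), so the edge portions inside another operand are dropped and the merged outline is re-measured after clipping — boundary = 127.90 mm. So its perimeter = 127.90 mm. Layer 68 (z = 8.16): the r=12 cylinder gives a regular 12-gon of circumradius 12 (constant along its height) (perimeter = 2·12·12.000·sin(180°/12) = 74.54 mm); the cube at (7.5, 6.5) (footprint 12×7.5) is included at this height (perimeter 39.00 mm); the r=9 cylinder at (-1.5, 3) gives a regular 12-gon of circumradius 9 (constant along its height) (perimeter = 2·12·9.000·sin(180°/12) = 55.90 mm); the cube at (7, 14.5) is absent (z outside [11, 17]); Combining (union): the regions partially overlap (shared area 242.55 mm²), so the edge portions inside another operand are dropped and the merged outline is re-measured after clipping — boundary = 105.73 mm. So its perimeter = 105.73 mm. Layer 94 is larger (127.90 vs 105.73 mm).

layer 94 (z = 11.28 mm)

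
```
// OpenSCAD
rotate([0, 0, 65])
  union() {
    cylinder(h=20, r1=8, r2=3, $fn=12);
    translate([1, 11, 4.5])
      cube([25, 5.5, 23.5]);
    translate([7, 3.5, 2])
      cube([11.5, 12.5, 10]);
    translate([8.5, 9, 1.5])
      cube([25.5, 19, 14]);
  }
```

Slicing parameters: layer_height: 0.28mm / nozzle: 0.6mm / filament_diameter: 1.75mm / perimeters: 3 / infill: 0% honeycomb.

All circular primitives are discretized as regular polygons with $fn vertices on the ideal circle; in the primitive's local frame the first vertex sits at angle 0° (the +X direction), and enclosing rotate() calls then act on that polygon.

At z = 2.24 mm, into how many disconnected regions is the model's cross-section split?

At z = 2.24 mm: the cone: at t=0.112 of its height the radius interpolates to r₁+(r₂−r₁)t = 7.440, giving a regular 12-gon of that circumradius; the cube at (1, 11) is not intersected at this z (z outside [4.5, 28]); the 11.5×12.5 cube at (7, 3.5) contributes its full rectangle; the 25.5×19 cube at (8.5, 9) contributes its full rectangle; Taking the union: the regions partially overlap (shared area 70.00 mm²), so overlapping operands fuse into one piece — 2 connected regions; (whole slice rotated 65° about Z — lengths, areas and connectivity unchanged). The result has 2 disconnected regions.

2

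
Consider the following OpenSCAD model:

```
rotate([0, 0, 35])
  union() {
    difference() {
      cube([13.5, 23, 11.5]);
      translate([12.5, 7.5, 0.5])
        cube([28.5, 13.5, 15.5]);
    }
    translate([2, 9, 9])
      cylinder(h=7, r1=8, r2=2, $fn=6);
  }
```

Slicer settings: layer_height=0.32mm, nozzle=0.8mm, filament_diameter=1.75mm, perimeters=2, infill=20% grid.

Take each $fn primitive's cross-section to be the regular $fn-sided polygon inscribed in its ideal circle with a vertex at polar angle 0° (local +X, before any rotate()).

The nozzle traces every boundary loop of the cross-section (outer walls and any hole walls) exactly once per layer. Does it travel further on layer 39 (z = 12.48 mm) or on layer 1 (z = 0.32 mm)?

layer 1 (z = 0.32 mm)

Layer 39 (z = 12.48): the cube does not reach this height (z outside [0, 11.5]); the cube at (12.5, 7.5) (footprint 28.5×13.5) is included at this height (perimeter 84.00 mm); Subtracting the remaining from the first: the first operand is absent here, so nothing remains; the cone at (2, 9) contributes a regular 6-gon of circumradius 5.017 (interpolated between r1=8 and r2=2 at t=0.497) (perimeter = 2·6·5.017·sin(180°/6) = 30.10 mm); Taking the union: only the cone at (2, 9) is present, so the union is just that shape — boundary = 30.10 mm; (whole slice rotated 35° about Z — lengths, areas and connectivity unchanged). So its perimeter = 30.10 mm. Layer 1 (z = 0.32): the cube (footprint 13.5×23) is included at this height (perimeter 73.00 mm); the cube at (12.5, 7.5) does not reach this height (z outside [0.5, 16]); Taking the first minus the rest: none of the subtracted shapes is present at this height, so the 13.5×23 cube is unchanged — boundary = 73.00 mm; the cone at (2, 9) is not intersected at this z (z outside [9, 16]); Merging all regions: only that combined region is present, so the union is just that shape — boundary = 73.00 mm; (rotated 35° about Z; rotation is an isometry so areas/perimeters/island counts are preserved). So its perimeter = 73.00 mm. Layer 1 is larger (73.00 vs 30.10 mm).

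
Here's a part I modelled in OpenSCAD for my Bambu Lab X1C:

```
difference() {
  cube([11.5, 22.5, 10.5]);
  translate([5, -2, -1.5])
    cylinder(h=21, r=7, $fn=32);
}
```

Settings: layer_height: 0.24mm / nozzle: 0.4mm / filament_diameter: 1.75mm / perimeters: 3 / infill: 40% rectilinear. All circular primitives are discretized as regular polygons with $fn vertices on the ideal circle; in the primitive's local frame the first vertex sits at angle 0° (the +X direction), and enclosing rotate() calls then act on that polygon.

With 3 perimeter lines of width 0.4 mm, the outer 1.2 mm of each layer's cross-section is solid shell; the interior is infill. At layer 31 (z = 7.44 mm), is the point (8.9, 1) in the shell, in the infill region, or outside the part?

At z = 7.44 mm: the cube is present — its section is the full 11.5×22.5 rectangle; the r=7 cylinder at (5, -2) gives a regular 32-gon of circumradius 7 (constant along its height); After the difference (first − rest): starting from the 11.5×22.5 cube, the r=7 cylinder at (5, -2) partially overlaps it — only the 46.04 mm² overlap (of its 152.95 mm²) is removed, clipping the outline — 1 connected region. Overall, the cross-section is a single solid region. The nearest boundary edge runs (10.82, 1.89)→(9.95, 2.95); distance from the point to it = 2.05 mm. The point is not inside any of the regions above, so it lies outside the cross-section (2.05 mm from the nearest boundary).

outside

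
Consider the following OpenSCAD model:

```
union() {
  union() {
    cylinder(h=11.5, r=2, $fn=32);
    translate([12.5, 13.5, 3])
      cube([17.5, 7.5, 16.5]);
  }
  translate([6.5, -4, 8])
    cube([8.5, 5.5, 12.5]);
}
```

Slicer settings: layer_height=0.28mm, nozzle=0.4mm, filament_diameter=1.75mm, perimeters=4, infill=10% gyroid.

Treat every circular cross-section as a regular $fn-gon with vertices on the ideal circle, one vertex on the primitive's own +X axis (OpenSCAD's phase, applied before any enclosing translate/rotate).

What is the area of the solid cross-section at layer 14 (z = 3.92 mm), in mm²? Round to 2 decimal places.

143.74 mm²

At z = 3.92 mm: the r=2 cylinder contributes a regular 32-gon of circumradius 2 (area = (32/2)·2.000²·sin(360°/32) = 12.49 mm²); the cube at (12.5, 13.5) (footprint 17.5×7.5) is included at this height (area 131.25 mm²); Merging all regions: the 2 present regions are separate (no shared area or edge), so areas and boundary lengths simply add and each stays a separate island — area = 143.74 mm²; the cube at (6.5, -4) is not intersected at this z (z outside [8, 20.5]); Taking the union: only that combined region is present, so the union is just that shape — area = 143.74 mm². Overall, the cross-section has 2 separate islands. Net area = 143.74 mm².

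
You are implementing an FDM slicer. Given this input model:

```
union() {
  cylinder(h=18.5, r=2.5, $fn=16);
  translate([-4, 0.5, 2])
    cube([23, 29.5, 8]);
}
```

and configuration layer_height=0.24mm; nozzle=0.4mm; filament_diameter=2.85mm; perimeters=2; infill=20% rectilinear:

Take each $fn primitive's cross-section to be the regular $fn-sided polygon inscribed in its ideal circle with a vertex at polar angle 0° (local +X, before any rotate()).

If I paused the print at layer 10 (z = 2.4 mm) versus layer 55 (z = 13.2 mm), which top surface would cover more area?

Layer 10 (z = 2.4): the cylinder: section is a regular 16-gon, circumradius r=2.5 (area = (16/2)·2.500²·sin(360°/16) = 19.13 mm²); the cube at (-4, 0.5) (footprint 23×29.5) is included at this height (area 678.50 mm²); Combining (union): the regions partially overlap — summed areas 697.63 mm² minus the doubly-counted overlap 7.12 mm² gives 690.52 mm² — area = 690.52 mm². So its area = 690.52 mm². Layer 55 (z = 13.2): the cylinder: section is a regular 16-gon, circumradius r=2.5 (area = (16/2)·2.500²·sin(360°/16) = 19.13 mm²); the cube at (-4, 0.5) does not reach this height (z outside [2, 10]); Combining (union): only the r=2.5 cylinder is present, so the union is just that shape — area = 19.13 mm². So its area = 19.13 mm². Layer 10 is larger (690.52 vs 19.13 mm²).

layer 10 (z = 2.4 mm)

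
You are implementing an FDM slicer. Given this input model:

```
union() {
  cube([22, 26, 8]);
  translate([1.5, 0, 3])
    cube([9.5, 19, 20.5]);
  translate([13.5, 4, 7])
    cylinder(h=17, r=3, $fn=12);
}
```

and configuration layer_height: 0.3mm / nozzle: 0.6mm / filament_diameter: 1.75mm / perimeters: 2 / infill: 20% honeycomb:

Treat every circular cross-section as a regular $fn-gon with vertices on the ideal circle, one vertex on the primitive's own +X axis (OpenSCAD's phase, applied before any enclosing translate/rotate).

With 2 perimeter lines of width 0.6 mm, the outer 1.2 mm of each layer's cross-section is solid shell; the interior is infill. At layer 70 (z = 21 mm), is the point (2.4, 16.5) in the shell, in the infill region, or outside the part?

shell

At z = 21 mm: the cube is absent (z outside [0, 8]); the 9.5×19 cube at (1.5, 0) contributes its full rectangle; the r=3 cylinder at (13.5, 4) gives a regular 12-gon of circumradius 3 (constant along its height); Taking the union: the regions partially overlap (shared area 0.91 mm²), so overlapping operands fuse into one piece — 1 connected region. Overall, the cross-section is a single solid region. The nearest boundary edge runs (1.50, 0.00)→(1.50, 19.00); distance from the point to it = 0.90 mm. The point is inside the cross-section, 0.90 mm from the nearest boundary — within the 1.2 mm shell band (2 × 0.6).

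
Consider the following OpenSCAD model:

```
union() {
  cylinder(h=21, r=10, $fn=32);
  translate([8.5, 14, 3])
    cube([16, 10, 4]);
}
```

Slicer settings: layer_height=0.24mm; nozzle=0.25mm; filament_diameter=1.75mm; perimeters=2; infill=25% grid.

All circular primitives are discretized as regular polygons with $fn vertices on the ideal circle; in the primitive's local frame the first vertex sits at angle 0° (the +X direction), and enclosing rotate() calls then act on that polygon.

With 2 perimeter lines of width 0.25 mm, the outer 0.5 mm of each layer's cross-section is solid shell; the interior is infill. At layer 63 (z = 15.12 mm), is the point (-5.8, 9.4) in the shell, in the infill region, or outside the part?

At z = 15.12 mm: the r=10 cylinder gives a regular 32-gon of circumradius 10 (constant along its height); the cube at (8.5, 14) does not reach this height (z outside [3, 7]); Combining (union): only the r=10 cylinder is present, so the union is just that shape — 1 connected region. Overall, the cross-section is a single solid region. The nearest boundary edge runs (-3.83, 9.24)→(-5.56, 8.31); distance from the point to it = 1.07 mm. The point is not inside any of the regions above, so it lies outside the cross-section (1.07 mm from the nearest boundary).

outside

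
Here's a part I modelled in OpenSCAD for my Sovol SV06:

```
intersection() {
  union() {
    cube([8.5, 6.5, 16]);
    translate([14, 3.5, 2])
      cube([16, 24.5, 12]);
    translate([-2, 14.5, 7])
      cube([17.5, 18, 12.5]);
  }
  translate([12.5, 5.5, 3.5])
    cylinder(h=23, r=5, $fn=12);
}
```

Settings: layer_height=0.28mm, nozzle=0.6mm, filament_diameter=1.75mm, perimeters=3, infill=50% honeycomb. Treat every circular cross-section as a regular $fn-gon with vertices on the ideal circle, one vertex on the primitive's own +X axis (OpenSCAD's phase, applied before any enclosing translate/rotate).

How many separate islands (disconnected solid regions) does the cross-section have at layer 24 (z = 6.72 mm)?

At z = 6.72 mm: the 8.5×6.5 cube contributes its full rectangle; the cube at (14, 3.5) (footprint 16×24.5) is included at this height; the cube at (-2, 14.5) is absent (z outside [7, 19.5]); Combining (union): the 2 present regions are separate (no shared area or edge), so areas and boundary lengths simply add and each stays a separate island — 2 connected regions; the r=5 cylinder at (12.5, 5.5) contributes a regular 12-gon of circumradius 5; After intersecting: the r=5 cylinder at (12.5, 5.5) partially overlaps the result so far; clipping to the common part keeps 20.60 mm² — 2 connected regions. Overall, the cross-section has 2 separate islands. Island count = 2.

2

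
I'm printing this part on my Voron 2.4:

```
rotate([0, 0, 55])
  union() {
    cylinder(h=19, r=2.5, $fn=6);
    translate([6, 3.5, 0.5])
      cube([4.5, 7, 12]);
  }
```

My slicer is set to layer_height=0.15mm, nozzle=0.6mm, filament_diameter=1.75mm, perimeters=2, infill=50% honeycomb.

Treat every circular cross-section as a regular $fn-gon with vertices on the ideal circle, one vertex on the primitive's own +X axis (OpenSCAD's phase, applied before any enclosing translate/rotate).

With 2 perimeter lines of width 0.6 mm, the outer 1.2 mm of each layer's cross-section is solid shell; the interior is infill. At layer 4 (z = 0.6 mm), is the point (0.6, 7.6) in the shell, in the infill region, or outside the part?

shell

At z = 0.6 mm: the r=2.5 cylinder contributes a regular 6-gon of circumradius 2.5; the cube at (6, 3.5) (footprint 4.5×7) is included at this height; Taking the union: the 2 present regions are separate (no shared area or edge), so areas and boundary lengths simply add and each stays a separate island — 2 connected regions; (rotated 55° about Z; rotation is an isometry so areas/perimeters/island counts are preserved). Overall, the cross-section has 2 separate islands. Undo the 55° rotation: the query point maps to (6.570, 3.868) in the un-rotated model frame. The nearest boundary edge runs (10.50, 3.50)→(6.00, 3.50); distance from the point to it = 0.37 mm. (Shell/infill is judged within the island containing the point — the largest one.) The point is inside the cross-section, 0.37 mm from the nearest boundary — within the 1.2 mm shell band (2 × 0.6).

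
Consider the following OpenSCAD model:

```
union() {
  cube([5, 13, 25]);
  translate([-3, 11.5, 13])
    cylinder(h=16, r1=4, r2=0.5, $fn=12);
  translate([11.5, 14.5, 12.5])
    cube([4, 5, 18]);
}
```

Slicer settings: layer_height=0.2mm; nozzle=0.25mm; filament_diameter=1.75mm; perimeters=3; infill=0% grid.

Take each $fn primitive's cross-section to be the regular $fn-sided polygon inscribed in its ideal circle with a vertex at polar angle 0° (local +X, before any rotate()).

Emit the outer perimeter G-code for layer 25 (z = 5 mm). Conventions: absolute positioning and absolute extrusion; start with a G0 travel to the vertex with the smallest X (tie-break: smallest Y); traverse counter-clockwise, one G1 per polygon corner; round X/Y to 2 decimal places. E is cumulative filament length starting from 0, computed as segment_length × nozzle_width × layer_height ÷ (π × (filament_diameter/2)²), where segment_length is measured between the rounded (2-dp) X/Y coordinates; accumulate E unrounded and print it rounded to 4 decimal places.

At z = 5 mm: the cube (footprint 5×13) is included at this height; the cone at (-3, 11.5) is absent (z outside [13, 29]); the cube at (11.5, 14.5) is absent (z outside [12.5, 30.5]); Combining (union): only the 5×13 cube is present, so the union is just that shape — 1 connected region. The outline is a single polygon with 4 vertices. Extrusion per mm of travel: 0.25 × 0.2 / (π × 0.875²) = 0.020788. Accumulating E over each segment gives final E = 0.7484.

G0 X0.00 Y0.00 Z5.00
G1 X5.00 Y0.00 E0.1039
G1 X5.00 Y13.00 E0.3742
G1 X0.00 Y13.00 E0.4781
G1 X0.00 Y0.00 E0.7484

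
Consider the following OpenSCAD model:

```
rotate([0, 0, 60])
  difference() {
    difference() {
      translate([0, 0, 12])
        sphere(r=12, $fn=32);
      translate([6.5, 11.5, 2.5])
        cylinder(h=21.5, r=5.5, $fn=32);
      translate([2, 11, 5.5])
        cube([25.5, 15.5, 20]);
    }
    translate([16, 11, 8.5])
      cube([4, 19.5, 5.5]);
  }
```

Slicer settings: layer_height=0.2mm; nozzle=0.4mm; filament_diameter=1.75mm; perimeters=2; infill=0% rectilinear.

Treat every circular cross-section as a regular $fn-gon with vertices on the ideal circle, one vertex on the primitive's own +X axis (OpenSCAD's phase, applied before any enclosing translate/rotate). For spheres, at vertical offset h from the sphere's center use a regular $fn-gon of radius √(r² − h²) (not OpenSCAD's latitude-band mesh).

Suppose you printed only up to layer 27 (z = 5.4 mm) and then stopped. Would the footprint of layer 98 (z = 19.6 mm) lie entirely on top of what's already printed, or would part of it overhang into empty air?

Compare the two slices. At z = 5.4: the r=12 sphere slices to a regular 32-gon of circumradius 10.022 (√(r²−h²) with h=6.6 from center) (area = (32/2)·10.022²·sin(360°/32) = 313.52 mm²); the cylinder at (6.5, 11.5): section is a regular 32-gon, circumradius r=5.5 (area = (32/2)·5.500²·sin(360°/32) = 94.42 mm²); the cube at (2, 11) is absent (z outside [5.5, 25.5]); Subtracting the remaining from the first: starting from the r=12 sphere (313.52 mm²), the r=5.5 cylinder at (6.5, 11.5) partially overlaps it — only the 11.69 mm² overlap (of its 94.42 mm²) is removed, clipping the outline — area = 301.83 mm²; the cube at (16, 11) is not intersected at this z (z outside [8.5, 14]); Taking the first minus the rest: none of the subtracted shapes is present at this height, so the result so far is unchanged — area = 301.83 mm²; (rotated 60° about Z; rotation is an isometry so areas/perimeters/island counts are preserved). At z = 19.6: the r=12 sphere contributes a regular 32-gon of circumradius √(12²−7.6²) = 9.287 (area = (32/2)·9.287²·sin(360°/32) = 269.19 mm²); the r=5.5 cylinder at (6.5, 11.5) gives a regular 32-gon of circumradius 5.5 (constant along its height) (area = (32/2)·5.500²·sin(360°/32) = 94.42 mm²); the 25.5×15.5 cube at (2, 11) contributes its full rectangle (area 395.25 mm²); Taking the first minus the rest: starting from the r=12 sphere (269.19 mm²), the r=5.5 cylinder at (6.5, 11.5) partially overlaps it — only the 6.49 mm² overlap (of its 94.42 mm²) is removed, clipping the outline; the 25.5×15.5 cube at (2, 11) misses the remaining region (no effect) — area = 262.71 mm²; the cube at (16, 11) is absent (z outside [8.5, 14]); Taking the first minus the rest: none of the subtracted shapes is present at this height, so that combined region is unchanged — area = 262.71 mm²; (whole slice rotated 60° about Z — lengths, areas and connectivity unchanged). Checking containment: the cross-section at z = 19.6 is a subset of the cross-section at z = 5.4.

entirely on top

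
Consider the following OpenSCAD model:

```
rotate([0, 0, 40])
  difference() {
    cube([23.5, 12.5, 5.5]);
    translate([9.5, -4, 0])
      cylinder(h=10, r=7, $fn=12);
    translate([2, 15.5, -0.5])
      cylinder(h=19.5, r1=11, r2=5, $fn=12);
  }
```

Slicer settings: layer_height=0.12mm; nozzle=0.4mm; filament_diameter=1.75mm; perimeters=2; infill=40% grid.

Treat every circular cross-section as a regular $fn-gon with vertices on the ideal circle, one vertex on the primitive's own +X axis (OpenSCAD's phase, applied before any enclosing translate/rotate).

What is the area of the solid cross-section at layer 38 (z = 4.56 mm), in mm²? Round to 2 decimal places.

At z = 4.56 mm: the 23.5×12.5 cube contributes its full rectangle (area 293.75 mm²); the r=7 cylinder at (9.5, -4) gives a regular 12-gon of circumradius 7 (constant along its height) (area = (12/2)·7.000²·sin(360°/12) = 147.00 mm²); the cone at (2, 15.5): at t=0.259 of its height the radius interpolates to r₁+(r₂−r₁)t = 9.443, giving a regular 12-gon of that circumradius (area = (12/2)·9.443²·sin(360°/12) = 267.52 mm²); Subtracting the remaining from the first: starting from the 23.5×12.5 cube (293.75 mm²), the r=7 cylinder at (9.5, -4) partially overlaps it — only the 21.97 mm² overlap (of its 147.00 mm²) is removed, clipping the outline; the cone at (2, 15.5) partially overlaps it — only the 52.11 mm² overlap (of its 267.52 mm²) is removed, clipping the outline — area = 219.67 mm²; (rotated 40° about Z; rotation is an isometry so areas/perimeters/island counts are preserved). Overall, the cross-section is a single solid region. Net area = 219.67 mm².

219.67 mm²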